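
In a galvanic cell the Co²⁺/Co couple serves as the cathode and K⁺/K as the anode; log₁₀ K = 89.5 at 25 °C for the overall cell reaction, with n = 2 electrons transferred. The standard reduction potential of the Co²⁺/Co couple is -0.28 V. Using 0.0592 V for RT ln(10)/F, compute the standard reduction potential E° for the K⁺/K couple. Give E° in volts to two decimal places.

E°cell = (0.0592/n)·log K = (0.0592/2)(89.5) = +2.649 V.
Since Co²⁺/Co is the cathode and K⁺/K the anode, E°cell = E°(Co²⁺/Co) − E°(K⁺/K).
So E°(K⁺/K) = E°(Co²⁺/Co) − E°cell = (-0.28) − (+2.649) = -2.93 V.

-2.93 V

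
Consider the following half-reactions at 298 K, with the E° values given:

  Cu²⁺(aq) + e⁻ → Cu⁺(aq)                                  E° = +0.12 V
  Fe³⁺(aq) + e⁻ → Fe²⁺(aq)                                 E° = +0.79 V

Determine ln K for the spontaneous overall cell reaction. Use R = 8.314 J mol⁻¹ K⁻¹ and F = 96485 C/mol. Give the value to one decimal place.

26.1

Cathode: Fe³⁺/Fe²⁺; anode: Cu²⁺/Cu⁺. E°cell = (+0.79) − (+0.12) = +0.67 V, with n = 1.
ΔG° = −nFE° = −RT ln K, so ln K = nFE°/(RT) = (1)(96485)(+0.67) / ((8.314)(298)) = 26.092.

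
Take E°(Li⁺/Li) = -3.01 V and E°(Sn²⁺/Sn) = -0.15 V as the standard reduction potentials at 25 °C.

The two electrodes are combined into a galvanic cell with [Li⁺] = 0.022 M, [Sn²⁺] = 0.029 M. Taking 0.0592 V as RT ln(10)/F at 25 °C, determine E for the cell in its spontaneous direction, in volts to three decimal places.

+2.913 V

Sn²⁺/Sn is the cathode (higher E°), Li⁺/Li the anode: E°cell = -0.15 − (-3.01) = +2.86 V, n = 2.
Overall: Sn²⁺(aq) + 2 Li(s) → Sn(s) + 2 Li⁺(aq)
Q = [Li⁺]^2 / ([Sn²⁺]); log Q = -1.778.
E = E° − (0.0592/n) log Q = +2.86 − (0.0592/2)(-1.778) = +2.913 V.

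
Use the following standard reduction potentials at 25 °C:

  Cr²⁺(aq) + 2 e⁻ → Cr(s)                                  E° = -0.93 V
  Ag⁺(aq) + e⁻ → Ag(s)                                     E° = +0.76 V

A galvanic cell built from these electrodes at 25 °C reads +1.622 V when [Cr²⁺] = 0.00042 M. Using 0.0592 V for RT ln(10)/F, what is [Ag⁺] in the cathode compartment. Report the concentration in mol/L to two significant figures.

0.0015 M

Ag⁺/Ag is the cathode, Cr²⁺/Cr the anode: E°cell = +1.69 V, n = 2.
Overall reaction: 2 Ag⁺(aq) + Cr(s) → 2 Ag(s) + Cr²⁺(aq); Q = [Cr²⁺]^1/[Ag⁺]^2.
From E = E° − (0.0592/n) log Q: log Q = (E° − E)·n/0.0592 = (+1.69 − (+1.622))·2/0.0592 = 2.2973.
So 2·log[Ag⁺] = 1·log(0.00042) − log Q = -3.3768 − (2.2973) = -5.6741; log[Ag⁺] = -5.6741 / 2 = -2.8371; [Ag⁺] = 10^(-2.8371) ≈ 0.0015 M.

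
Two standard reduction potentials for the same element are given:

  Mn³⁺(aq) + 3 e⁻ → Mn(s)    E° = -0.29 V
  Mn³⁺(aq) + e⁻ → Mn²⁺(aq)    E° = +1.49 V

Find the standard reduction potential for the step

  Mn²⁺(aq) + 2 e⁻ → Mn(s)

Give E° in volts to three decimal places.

Sequential free energies add, so n₃E°₃ = n₁E°₁ + n₂E°₂.
With n₃ = 3, and the known step contributing 1×(+1.49) V, the unknown satisfies 2·E° = 3×(-0.29) − 1×(+1.49) = -2.360.
E° = -2.360 / 2 = -1.180 V.

-1.180 V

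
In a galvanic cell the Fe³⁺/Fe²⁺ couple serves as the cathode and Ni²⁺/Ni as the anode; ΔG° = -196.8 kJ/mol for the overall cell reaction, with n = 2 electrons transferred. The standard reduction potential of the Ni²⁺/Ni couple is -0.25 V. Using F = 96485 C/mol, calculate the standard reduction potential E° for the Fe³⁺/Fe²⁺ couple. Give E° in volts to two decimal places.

E°cell = −ΔG°/(nF) = −(-196.8×10³)/((2)(96485)) = +1.020 V.
Since Fe³⁺/Fe²⁺ is the cathode and Ni²⁺/Ni the anode, E°cell = E°(Fe³⁺/Fe²⁺) − E°(Ni²⁺/Ni).
So E°(Fe³⁺/Fe²⁺) = E°cell + E°(Ni²⁺/Ni) = +1.020 + (-0.25) = +0.77 V.

+0.77 V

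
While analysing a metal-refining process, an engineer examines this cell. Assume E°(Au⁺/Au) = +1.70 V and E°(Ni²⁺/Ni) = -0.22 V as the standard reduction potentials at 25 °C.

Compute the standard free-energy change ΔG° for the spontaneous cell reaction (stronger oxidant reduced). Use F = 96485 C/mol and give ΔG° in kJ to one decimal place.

-370.5 kJ

Au⁺/Au (E° = +1.70 V) is the cathode; Ni²⁺/Ni (E° = -0.22 V) is the anode, so E°cell = +1.92 V.
Balancing electrons gives n = 2 (lcm of 1 and 2).
ΔG° = −nFE° = −(2)(96485)(+1.92) = -370,502 J = -370.5 kJ.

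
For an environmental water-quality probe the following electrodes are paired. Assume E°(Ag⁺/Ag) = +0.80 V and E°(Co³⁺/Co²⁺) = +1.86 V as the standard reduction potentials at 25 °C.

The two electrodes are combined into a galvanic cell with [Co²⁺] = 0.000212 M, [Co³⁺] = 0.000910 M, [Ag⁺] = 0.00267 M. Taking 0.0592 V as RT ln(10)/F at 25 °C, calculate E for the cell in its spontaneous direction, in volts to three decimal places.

Co³⁺/Co²⁺ is the cathode (higher E°), Ag⁺/Ag the anode: E°cell = +1.86 − (+0.80) = +1.06 V, n = 1.
Overall: Co³⁺(aq) + Ag(s) → Co²⁺(aq) + Ag⁺(aq)
Q = [Co²⁺]·[Ag⁺] / ([Co³⁺]); log Q = -3.206.
E = E° − (0.0592/n) log Q = +1.06 − (0.0592/1)(-3.206) = +1.250 V.

+1.250 V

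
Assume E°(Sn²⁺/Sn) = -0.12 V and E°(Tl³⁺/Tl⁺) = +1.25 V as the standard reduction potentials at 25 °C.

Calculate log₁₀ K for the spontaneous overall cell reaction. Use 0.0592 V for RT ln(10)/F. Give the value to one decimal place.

Cathode: Tl³⁺/Tl⁺; anode: Sn²⁺/Sn. E°cell = +1.37 V, n = 2.
log K = nE°cell / 0.0592 = (2)(+1.37) / 0.0592 = 46.3.

46.3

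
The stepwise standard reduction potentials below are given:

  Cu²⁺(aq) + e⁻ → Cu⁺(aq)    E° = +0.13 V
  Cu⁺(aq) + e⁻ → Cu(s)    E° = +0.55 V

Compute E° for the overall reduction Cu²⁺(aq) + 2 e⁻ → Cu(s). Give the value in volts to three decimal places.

Since ΔG° = −nFE° is additive over sequential reductions, n₃E°₃ = n₁E°₁ + n₂E°₂.
E°₃ = (1×+0.13 + 1×+0.55) / 2 = (+0.680) / 2 = +0.340 V.

+0.340 V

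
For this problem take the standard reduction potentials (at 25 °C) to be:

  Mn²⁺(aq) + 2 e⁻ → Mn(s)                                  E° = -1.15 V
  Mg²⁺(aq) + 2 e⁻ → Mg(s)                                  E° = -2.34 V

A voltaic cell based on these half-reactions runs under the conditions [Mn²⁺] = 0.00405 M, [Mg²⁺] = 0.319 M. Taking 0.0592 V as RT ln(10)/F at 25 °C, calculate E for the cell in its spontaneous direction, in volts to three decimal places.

Mn²⁺/Mn is the cathode (higher E°), Mg²⁺/Mg the anode: E°cell = -1.15 − (-2.34) = +1.19 V, n = 2.
Overall: Mn²⁺(aq) + Mg(s) → Mn(s) + Mg²⁺(aq)
Q = [Mg²⁺] / ([Mn²⁺]); log Q = 1.896.
E = E° − (0.0592/n) log Q = +1.19 − (0.0592/2)(1.896) = +1.134 V.

+1.134 V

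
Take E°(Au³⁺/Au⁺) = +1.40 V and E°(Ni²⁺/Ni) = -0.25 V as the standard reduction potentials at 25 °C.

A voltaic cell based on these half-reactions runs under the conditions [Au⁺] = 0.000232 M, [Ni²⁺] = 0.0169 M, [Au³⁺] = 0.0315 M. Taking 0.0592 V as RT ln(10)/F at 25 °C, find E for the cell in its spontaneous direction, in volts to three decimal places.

+1.766 V

Au³⁺/Au⁺ is the cathode (higher E°), Ni²⁺/Ni the anode: E°cell = +1.40 − (-0.25) = +1.65 V, n = 2.
Overall: Au³⁺(aq) + Ni(s) → Au⁺(aq) + Ni²⁺(aq)
Q = [Au⁺]·[Ni²⁺] / ([Au³⁺]); log Q = -3.905.
E = E° − (0.0592/n) log Q = +1.65 − (0.0592/2)(-3.905) = +1.766 V.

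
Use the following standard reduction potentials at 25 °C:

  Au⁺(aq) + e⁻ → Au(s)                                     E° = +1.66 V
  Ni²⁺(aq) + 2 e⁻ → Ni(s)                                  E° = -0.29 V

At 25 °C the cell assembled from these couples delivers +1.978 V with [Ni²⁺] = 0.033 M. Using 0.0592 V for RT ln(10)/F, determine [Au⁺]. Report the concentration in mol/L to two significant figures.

0.54 M

Au⁺/Au is the cathode, Ni²⁺/Ni the anode: E°cell = +1.95 V, n = 2.
Overall reaction: 2 Au⁺(aq) + Ni(s) → 2 Au(s) + Ni²⁺(aq); Q = [Ni²⁺]^1/[Au⁺]^2.
From E = E° − (0.0592/n) log Q: log Q = (E° − E)·n/0.0592 = (+1.95 − (+1.978))·2/0.0592 = -0.9459.
So 2·log[Au⁺] = 1·log(0.033) − log Q = -1.4815 − (-0.9459) = -0.5356; log[Au⁺] = -0.5356 / 2 = -0.2678; [Au⁺] = 10^(-0.2678) ≈ 0.54 M.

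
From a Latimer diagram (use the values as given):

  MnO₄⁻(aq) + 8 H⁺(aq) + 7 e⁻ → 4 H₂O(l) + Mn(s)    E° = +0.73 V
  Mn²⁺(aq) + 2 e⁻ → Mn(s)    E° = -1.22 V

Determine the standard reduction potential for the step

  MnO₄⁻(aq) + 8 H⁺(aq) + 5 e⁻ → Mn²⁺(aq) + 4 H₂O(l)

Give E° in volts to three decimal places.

Sequential free energies add, so n₃E°₃ = n₁E°₁ + n₂E°₂.
With n₃ = 7, and the known step contributing 2×(-1.22) V, the unknown satisfies 5·E° = 7×(+0.73) − 2×(-1.22) = +7.550.
E° = +7.550 / 5 = +1.510 V.

+1.510 V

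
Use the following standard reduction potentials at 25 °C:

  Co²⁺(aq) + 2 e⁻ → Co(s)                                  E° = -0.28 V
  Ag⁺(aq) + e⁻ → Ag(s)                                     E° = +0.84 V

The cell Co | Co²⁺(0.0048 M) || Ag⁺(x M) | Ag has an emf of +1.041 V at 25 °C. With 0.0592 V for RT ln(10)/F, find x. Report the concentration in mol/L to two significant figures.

Ag⁺/Ag is the cathode, Co²⁺/Co the anode: E°cell = +1.12 V, n = 2.
Overall reaction: 2 Ag⁺(aq) + Co(s) → 2 Ag(s) + Co²⁺(aq); Q = [Co²⁺]^1/[Ag⁺]^2.
From E = E° − (0.0592/n) log Q: log Q = (E° − E)·n/0.0592 = (+1.12 − (+1.041))·2/0.0592 = 2.6689.
So 2·log[Ag⁺] = 1·log(0.0048) − log Q = -2.3188 − (2.6689) = -4.9877; log[Ag⁺] = -4.9877 / 2 = -2.4939; [Ag⁺] = 10^(-2.4939) ≈ 0.0032 M.

0.0032 M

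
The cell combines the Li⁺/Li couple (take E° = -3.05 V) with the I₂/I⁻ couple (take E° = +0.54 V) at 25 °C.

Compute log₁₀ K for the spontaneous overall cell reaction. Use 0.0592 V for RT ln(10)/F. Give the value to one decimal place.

Cathode: I₂/I⁻; anode: Li⁺/Li. E°cell = +3.59 V, n = 2.
log K = nE°cell / 0.0592 = (2)(+3.59) / 0.0592 = 121.3.

121.3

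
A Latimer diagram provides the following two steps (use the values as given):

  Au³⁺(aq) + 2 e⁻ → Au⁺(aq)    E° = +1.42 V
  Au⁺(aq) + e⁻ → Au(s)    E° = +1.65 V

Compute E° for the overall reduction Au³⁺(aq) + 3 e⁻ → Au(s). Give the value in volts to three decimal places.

Standard free energies of sequential steps add: ΔG°₃ = ΔG°₁ + ΔG°₂, so n₃E°₃ = n₁E°₁ + n₂E°₂.
E°₃ = (2×+1.42 + 1×+1.65) / 3 = (+4.490) / 3 = +1.497 V.
Simply averaging or adding the two E° values would be wrong; the electron-weighted sum is required.

+1.497 V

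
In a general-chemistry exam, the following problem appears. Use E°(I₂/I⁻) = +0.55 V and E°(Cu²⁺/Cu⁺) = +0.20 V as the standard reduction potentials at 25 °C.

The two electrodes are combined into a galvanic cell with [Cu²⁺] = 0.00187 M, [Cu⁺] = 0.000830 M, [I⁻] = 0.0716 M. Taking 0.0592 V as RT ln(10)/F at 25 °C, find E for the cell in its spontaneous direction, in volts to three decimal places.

+0.397 V

I₂/I⁻ is the cathode (higher E°), Cu²⁺/Cu⁺ the anode: E°cell = +0.55 − (+0.20) = +0.35 V, n = 2.
Overall: I₂(s) + 2 Cu⁺(aq) → 2 I⁻(aq) + 2 Cu²⁺(aq)
Q = [I⁻]^2·[Cu²⁺]^2 / ([Cu⁺]^2); log Q = -1.585.
E = E° − (0.0592/n) log Q = +0.35 − (0.0592/2)(-1.585) = +0.397 V.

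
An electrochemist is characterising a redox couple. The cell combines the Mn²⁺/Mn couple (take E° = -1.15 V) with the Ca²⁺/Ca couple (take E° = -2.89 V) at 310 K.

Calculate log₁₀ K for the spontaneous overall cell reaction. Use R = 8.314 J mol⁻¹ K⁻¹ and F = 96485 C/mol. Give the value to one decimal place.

56.6

Cathode: Mn²⁺/Mn; anode: Ca²⁺/Ca. E°cell = (-1.15) − (-2.89) = +1.74 V, with n = 2.
ΔG° = −nFE° = −RT ln K, so ln K = nFE°/(RT) = (2)(96485)(+1.74) / ((8.314)(310)) = 130.277.
log₁₀ K = 130.277 / ln 10 = 56.6.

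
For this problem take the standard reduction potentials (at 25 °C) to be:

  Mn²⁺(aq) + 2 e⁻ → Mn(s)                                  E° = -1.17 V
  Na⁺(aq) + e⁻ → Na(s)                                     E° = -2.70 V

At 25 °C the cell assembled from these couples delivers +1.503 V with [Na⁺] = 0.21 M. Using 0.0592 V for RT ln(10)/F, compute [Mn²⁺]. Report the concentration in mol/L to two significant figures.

Mn²⁺/Mn is the cathode, Na⁺/Na the anode: E°cell = +1.53 V, n = 2.
Overall reaction: Mn²⁺(aq) + 2 Na(s) → Mn(s) + 2 Na⁺(aq); Q = [Na⁺]^2/[Mn²⁺]^1.
From E = E° − (0.0592/n) log Q: log Q = (E° − E)·n/0.0592 = (+1.53 − (+1.503))·2/0.0592 = 0.9122.
So 1·log[Mn²⁺] = 2·log(0.21) − log Q = -1.3556 − (0.9122) = -2.2678; [Mn²⁺] = 10^(-2.2678) ≈ 0.0054 M.

0.0054 M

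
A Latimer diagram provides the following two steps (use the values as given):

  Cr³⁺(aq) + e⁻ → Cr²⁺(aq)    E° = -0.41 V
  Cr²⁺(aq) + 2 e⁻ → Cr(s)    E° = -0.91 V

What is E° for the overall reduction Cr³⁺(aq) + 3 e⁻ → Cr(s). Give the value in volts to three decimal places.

-0.743 V

Adding the free-energy changes (−nFE°) of the two steps gives −n₃FE°₃ = −n₁FE°₁ − n₂FE°₂.
E°₃ = (1×-0.41 + 2×-0.91) / 3 = (-2.230) / 3 = -0.743 V.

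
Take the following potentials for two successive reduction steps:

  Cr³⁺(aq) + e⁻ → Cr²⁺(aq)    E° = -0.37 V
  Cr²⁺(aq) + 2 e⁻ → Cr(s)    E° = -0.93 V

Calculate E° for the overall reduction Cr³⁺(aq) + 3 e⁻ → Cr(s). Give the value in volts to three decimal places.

-0.743 V

Since ΔG° = −nFE° is additive over sequential reductions, n₃E°₃ = n₁E°₁ + n₂E°₂.
E°₃ = (1×-0.37 + 2×-0.93) / 3 = (-2.230) / 3 = -0.743 V.
Simply averaging or adding the two E° values would be wrong; the electron-weighted sum is required.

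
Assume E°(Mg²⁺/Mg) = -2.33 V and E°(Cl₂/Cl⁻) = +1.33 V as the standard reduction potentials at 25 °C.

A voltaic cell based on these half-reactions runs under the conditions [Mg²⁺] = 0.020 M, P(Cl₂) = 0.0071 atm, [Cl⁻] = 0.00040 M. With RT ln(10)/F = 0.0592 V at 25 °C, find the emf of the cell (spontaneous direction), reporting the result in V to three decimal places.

+3.848 V

Cl₂/Cl⁻ is the cathode (higher E°), Mg²⁺/Mg the anode: E°cell = +1.33 − (-2.33) = +3.66 V, n = 2.
Overall: Cl₂(g) + Mg(s) → 2 Cl⁻(aq) + Mg²⁺(aq)
Q = [Cl⁻]^2·[Mg²⁺] / (P(Cl₂)); log Q = -6.346.
E = E° − (0.0592/n) log Q = +3.66 − (0.0592/2)(-6.346) = +3.848 V.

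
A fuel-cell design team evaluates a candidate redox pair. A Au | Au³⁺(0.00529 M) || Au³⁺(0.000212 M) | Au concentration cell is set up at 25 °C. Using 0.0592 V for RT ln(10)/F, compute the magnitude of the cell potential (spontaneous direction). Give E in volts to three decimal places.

+0.028 V

For a concentration cell E°cell = 0. The 0.00529 M side is the cathode (reduction is favoured where [Au³⁺] is higher).
With n = 3, E = −(0.0592/3) log([Au³⁺]ₐₙ/[Au³⁺]꜀ₐₜ) = −(0.0592/3) log(0.000212/0.00529) = −(0.0592/3)(-1.397) = +0.028 V.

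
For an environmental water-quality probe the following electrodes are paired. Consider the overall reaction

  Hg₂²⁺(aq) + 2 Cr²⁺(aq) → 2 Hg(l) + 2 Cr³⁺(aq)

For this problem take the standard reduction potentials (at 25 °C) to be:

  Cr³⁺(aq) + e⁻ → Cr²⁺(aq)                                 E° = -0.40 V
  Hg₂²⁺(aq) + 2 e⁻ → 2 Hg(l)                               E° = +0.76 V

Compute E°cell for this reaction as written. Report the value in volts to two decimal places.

+1.16 V

The Hg₂²⁺/Hg couple has the higher reduction potential, so it is the cathode; Cr³⁺/Cr²⁺ is oxidised at the anode.
E°cell = E°(cathode) − E°(anode) = (+0.76) − (-0.40) = +1.16 V.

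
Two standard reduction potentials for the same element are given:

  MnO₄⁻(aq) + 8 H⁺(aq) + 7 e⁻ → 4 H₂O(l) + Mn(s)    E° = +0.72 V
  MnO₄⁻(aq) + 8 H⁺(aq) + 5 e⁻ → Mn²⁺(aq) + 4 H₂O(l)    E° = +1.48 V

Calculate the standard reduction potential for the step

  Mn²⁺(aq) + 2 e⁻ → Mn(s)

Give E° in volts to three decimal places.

Sequential free energies add, so n₃E°₃ = n₁E°₁ + n₂E°₂.
With n₃ = 7, and the known step contributing 5×(+1.48) V, the unknown satisfies 2·E° = 7×(+0.72) − 5×(+1.48) = -2.360.
E° = -2.360 / 2 = -1.180 V.

-1.180 V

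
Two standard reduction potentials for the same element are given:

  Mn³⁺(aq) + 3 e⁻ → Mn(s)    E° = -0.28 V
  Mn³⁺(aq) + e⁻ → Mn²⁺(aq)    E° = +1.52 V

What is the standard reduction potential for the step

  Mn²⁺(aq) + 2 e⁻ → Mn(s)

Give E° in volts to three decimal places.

Sequential free energies add, so n₃E°₃ = n₁E°₁ + n₂E°₂.
With n₃ = 3, and the known step contributing 1×(+1.52) V, the unknown satisfies 2·E° = 3×(-0.28) − 1×(+1.52) = -2.360.
E° = -2.360 / 2 = -1.180 V.

-1.180 V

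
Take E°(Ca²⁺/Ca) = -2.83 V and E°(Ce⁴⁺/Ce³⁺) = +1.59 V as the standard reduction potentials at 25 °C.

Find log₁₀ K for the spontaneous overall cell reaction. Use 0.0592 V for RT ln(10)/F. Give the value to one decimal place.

149.3

Cathode: Ce⁴⁺/Ce³⁺; anode: Ca²⁺/Ca. E°cell = +4.42 V, n = 2.
log K = nE°cell / 0.0592 = (2)(+4.42) / 0.0592 = 149.3.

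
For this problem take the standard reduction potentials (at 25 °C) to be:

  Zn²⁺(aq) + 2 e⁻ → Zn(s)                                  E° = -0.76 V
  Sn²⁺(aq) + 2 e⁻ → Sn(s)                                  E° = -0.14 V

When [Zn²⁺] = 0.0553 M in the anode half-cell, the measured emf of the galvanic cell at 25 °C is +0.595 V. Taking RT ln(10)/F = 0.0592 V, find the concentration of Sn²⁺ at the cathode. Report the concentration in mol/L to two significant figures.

0.0079 M

Sn²⁺/Sn is the cathode, Zn²⁺/Zn the anode: E°cell = +0.62 V, n = 2.
Overall reaction: Sn²⁺(aq) + Zn(s) → Sn(s) + Zn²⁺(aq); Q = [Zn²⁺]^1/[Sn²⁺]^1.
From E = E° − (0.0592/n) log Q: log Q = (E° − E)·n/0.0592 = (+0.62 − (+0.595))·2/0.0592 = 0.8446.
So 1·log[Sn²⁺] = 1·log(0.0553) − log Q = -1.2573 − (0.8446) = -2.1019; [Sn²⁺] = 10^(-2.1019) ≈ 0.0079 M.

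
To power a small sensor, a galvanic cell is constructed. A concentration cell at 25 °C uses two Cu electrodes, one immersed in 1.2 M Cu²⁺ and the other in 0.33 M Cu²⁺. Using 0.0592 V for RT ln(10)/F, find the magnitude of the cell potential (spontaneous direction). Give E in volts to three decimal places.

For a concentration cell E°cell = 0. The 1.2 M side is the cathode (reduction is favoured where [Cu²⁺] is higher).
With n = 2, E = −(0.0592/2) log([Cu²⁺]ₐₙ/[Cu²⁺]꜀ₐₜ) = −(0.0592/2) log(0.33/1.2) = −(0.0592/2)(-0.561) = +0.017 V.

+0.017 V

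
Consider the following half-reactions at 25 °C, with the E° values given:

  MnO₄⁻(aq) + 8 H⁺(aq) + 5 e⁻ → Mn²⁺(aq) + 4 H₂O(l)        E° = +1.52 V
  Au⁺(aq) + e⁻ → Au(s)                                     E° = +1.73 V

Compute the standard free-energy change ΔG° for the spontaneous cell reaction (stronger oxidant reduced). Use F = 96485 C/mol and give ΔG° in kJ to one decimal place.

Au⁺/Au (E° = +1.73 V) is the cathode; MnO₄⁻/Mn²⁺ (E° = +1.52 V) is the anode, so E°cell = +0.21 V.
Balancing electrons gives n = 5 (lcm of 1 and 5).
ΔG° = −nFE° = −(5)(96485)(+0.21) = -101,309 J = -101.3 kJ.

-101.3 kJ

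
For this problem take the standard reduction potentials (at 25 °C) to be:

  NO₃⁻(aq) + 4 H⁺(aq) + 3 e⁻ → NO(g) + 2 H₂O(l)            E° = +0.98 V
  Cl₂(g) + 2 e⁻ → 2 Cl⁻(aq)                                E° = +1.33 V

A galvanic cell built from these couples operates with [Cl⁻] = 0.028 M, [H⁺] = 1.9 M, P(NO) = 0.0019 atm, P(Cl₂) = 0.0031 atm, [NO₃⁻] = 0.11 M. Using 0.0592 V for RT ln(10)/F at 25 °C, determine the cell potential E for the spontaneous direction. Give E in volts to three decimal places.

+0.311 V

Cl₂/Cl⁻ is the cathode (higher E°), NO₃⁻/NO the anode: E°cell = +1.33 − (+0.98) = +0.35 V, n = 6.
Overall: 3 Cl₂(g) + 2 NO(g) + 4 H₂O(l) → 6 Cl⁻(aq) + 2 NO₃⁻(aq) + 8 H⁺(aq)
Q = [Cl⁻]^6·[NO₃⁻]^2·[H⁺]^8 / (P(Cl₂)^3·P(NO)^2); log Q = 3.964.
E = E° − (0.0592/n) log Q = +0.35 − (0.0592/6)(3.964) = +0.311 V.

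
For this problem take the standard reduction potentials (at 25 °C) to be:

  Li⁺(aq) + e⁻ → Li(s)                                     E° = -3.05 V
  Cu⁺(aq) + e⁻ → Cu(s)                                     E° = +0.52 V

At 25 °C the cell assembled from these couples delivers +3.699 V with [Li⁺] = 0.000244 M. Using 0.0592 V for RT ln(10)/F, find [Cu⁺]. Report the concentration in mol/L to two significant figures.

0.037 M

Cu⁺/Cu is the cathode, Li⁺/Li the anode: E°cell = +3.57 V, n = 1.
Overall reaction: Cu⁺(aq) + Li(s) → Cu(s) + Li⁺(aq); Q = [Li⁺]^1/[Cu⁺]^1.
From E = E° − (0.0592/n) log Q: log Q = (E° − E)·n/0.0592 = (+3.57 − (+3.699))·1/0.0592 = -2.1791.
So 1·log[Cu⁺] = 1·log(0.000244) − log Q = -3.6126 − (-2.1791) = -1.4335; [Cu⁺] = 10^(-1.4335) ≈ 0.037 M.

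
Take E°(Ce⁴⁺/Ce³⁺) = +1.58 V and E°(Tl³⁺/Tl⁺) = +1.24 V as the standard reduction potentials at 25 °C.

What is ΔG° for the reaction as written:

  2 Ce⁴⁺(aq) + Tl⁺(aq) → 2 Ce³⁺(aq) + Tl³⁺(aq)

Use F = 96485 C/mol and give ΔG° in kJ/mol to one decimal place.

As written, Ce⁴⁺/Ce³⁺ is reduced (cathode) and Tl³⁺/Tl⁺ is oxidised (anode), so E°cell = (+1.58) − (+1.24) = +0.34 V.
Balancing electrons gives n = 2.
ΔG° = −nFE° = −(2)(96485)(+0.34) = -65,610 J = -65.6 kJ/mol.

-65.6 kJ/mol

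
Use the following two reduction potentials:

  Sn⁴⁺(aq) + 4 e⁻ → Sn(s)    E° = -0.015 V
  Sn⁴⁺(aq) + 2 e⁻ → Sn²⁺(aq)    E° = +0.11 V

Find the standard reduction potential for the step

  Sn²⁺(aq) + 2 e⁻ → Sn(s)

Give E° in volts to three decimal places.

Sequential free energies add, so n₃E°₃ = n₁E°₁ + n₂E°₂.
With n₃ = 4, and the known step contributing 2×(+0.11) V, the unknown satisfies 2·E° = 4×(-0.015) − 2×(+0.11) = -0.280.
E° = -0.280 / 2 = -0.140 V.

-0.140 V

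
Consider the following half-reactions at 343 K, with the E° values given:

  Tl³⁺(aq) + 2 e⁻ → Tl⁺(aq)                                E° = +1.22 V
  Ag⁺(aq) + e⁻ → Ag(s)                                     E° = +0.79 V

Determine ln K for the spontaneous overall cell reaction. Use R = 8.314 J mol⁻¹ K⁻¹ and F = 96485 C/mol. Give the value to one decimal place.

Cathode: Tl³⁺/Tl⁺; anode: Ag⁺/Ag. E°cell = (+1.22) − (+0.79) = +0.43 V, with n = 2.
ΔG° = −nFE° = −RT ln K, so ln K = nFE°/(RT) = (2)(96485)(+0.43) / ((8.314)(343)) = 29.097.

29.1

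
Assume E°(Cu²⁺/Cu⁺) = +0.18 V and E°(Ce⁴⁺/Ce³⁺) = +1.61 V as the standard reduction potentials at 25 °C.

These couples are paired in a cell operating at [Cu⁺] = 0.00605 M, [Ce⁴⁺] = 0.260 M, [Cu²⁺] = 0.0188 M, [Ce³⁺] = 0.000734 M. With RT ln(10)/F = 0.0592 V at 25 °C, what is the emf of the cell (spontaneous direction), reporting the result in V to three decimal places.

+1.552 V

Ce⁴⁺/Ce³⁺ is the cathode (higher E°), Cu²⁺/Cu⁺ the anode: E°cell = +1.61 − (+0.18) = +1.43 V, n = 1.
Overall: Ce⁴⁺(aq) + Cu⁺(aq) → Ce³⁺(aq) + Cu²⁺(aq)
Q = [Ce³⁺]·[Cu²⁺] / ([Ce⁴⁺]·[Cu⁺]); log Q = -2.057.
E = E° − (0.0592/n) log Q = +1.43 − (0.0592/1)(-2.057) = +1.552 V.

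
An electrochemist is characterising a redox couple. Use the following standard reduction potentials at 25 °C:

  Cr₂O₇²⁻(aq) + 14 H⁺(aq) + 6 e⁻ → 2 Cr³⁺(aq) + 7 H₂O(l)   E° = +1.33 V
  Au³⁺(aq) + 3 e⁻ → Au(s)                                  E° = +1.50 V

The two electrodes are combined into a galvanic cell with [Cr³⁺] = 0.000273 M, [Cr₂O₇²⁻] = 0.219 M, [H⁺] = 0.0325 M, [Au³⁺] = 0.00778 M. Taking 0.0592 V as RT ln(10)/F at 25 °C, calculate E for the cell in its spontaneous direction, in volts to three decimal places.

Au³⁺/Au is the cathode (higher E°), Cr₂O₇²⁻/Cr³⁺ the anode: E°cell = +1.50 − (+1.33) = +0.17 V, n = 6.
Overall: 2 Au³⁺(aq) + 2 Cr³⁺(aq) + 7 H₂O(l) → 2 Au(s) + Cr₂O₇²⁻(aq) + 14 H⁺(aq)
Q = [Cr₂O₇²⁻]·[H⁺]^14 / ([Au³⁺]^2·[Cr³⁺]^2); log Q = -10.147.
E = E° − (0.0592/n) log Q = +0.17 − (0.0592/6)(-10.147) = +0.270 V.

+0.270 V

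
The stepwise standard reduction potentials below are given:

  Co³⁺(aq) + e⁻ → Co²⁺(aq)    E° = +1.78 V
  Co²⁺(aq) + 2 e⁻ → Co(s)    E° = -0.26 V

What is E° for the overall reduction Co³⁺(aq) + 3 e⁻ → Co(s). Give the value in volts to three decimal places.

Standard free energies of sequential steps add: ΔG°₃ = ΔG°₁ + ΔG°₂, so n₃E°₃ = n₁E°₁ + n₂E°₂.
E°₃ = (1×+1.78 + 2×-0.26) / 3 = (+1.260) / 3 = +0.420 V.

+0.420 V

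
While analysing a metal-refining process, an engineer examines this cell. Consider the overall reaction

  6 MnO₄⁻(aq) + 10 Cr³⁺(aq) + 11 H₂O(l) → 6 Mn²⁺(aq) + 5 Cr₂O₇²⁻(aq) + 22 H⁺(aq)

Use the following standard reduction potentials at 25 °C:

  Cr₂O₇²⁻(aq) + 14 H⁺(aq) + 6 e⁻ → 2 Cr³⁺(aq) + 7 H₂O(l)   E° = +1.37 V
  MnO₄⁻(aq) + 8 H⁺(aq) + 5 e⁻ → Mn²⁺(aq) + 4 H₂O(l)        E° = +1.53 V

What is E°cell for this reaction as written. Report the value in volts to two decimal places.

+0.16 V

The MnO₄⁻/Mn²⁺ couple has the higher reduction potential, so it is the cathode; Cr₂O₇²⁻/Cr³⁺ is oxidised at the anode.
E°cell = E°(cathode) − E°(anode) = (+1.53) − (+1.37) = +0.16 V.
Since E°cell > 0, the reaction is spontaneous under standard conditions.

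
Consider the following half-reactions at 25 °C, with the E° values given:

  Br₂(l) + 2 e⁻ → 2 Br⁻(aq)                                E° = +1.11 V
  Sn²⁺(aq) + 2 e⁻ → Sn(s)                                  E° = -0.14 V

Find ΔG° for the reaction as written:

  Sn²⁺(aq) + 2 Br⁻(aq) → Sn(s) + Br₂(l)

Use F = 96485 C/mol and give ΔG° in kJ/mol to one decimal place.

As written, Sn²⁺/Sn is reduced (cathode) and Br₂/Br⁻ is oxidised (anode), so E°cell = (-0.14) − (+1.11) = -1.25 V.
Balancing electrons gives n = 2.
ΔG° = −nFE° = −(2)(96485)(-1.25) = 241,212 J = +241.2 kJ/mol.

+241.2 kJ/mol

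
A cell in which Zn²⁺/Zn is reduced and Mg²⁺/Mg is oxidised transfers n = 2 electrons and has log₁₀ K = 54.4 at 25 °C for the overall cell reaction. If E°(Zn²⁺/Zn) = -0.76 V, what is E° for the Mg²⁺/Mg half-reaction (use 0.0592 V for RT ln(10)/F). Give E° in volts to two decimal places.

E°cell = (0.0592/n)·log K = (0.0592/2)(54.4) = +1.610 V.
Since Zn²⁺/Zn is the cathode and Mg²⁺/Mg the anode, E°cell = E°(Zn²⁺/Zn) − E°(Mg²⁺/Mg).
So E°(Mg²⁺/Mg) = E°(Zn²⁺/Zn) − E°cell = (-0.76) − (+1.610) = -2.37 V.

-2.37 V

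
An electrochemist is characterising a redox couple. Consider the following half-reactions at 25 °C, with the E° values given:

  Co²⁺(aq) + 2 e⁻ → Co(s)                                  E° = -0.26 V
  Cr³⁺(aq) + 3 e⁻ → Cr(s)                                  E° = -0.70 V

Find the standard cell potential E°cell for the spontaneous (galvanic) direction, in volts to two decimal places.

The Co²⁺/Co couple has the higher reduction potential, so it is the cathode; Cr³⁺/Cr is oxidised at the anode.
E°cell = E°(cathode) − E°(anode) = (-0.26) − (-0.70) = +0.44 V.

+0.44 V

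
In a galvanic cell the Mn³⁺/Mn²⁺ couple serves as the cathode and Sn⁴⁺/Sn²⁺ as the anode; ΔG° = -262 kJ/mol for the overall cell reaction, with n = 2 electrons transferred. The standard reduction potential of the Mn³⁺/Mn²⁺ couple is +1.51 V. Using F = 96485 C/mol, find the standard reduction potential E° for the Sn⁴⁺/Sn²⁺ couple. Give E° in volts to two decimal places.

+0.15 V

E°cell = −ΔG°/(nF) = −(-262×10³)/((2)(96485)) = +1.358 V.
Since Mn³⁺/Mn²⁺ is the cathode and Sn⁴⁺/Sn²⁺ the anode, E°cell = E°(Mn³⁺/Mn²⁺) − E°(Sn⁴⁺/Sn²⁺).
So E°(Sn⁴⁺/Sn²⁺) = E°(Mn³⁺/Mn²⁺) − E°cell = (+1.51) − (+1.358) = +0.15 V.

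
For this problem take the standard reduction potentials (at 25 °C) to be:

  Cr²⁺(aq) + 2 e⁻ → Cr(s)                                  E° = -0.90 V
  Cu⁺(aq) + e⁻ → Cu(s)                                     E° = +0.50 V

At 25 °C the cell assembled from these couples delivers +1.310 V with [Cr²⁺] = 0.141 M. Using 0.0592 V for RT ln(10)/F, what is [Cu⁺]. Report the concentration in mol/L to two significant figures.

0.011 M

Cu⁺/Cu is the cathode, Cr²⁺/Cr the anode: E°cell = +1.40 V, n = 2.
Overall reaction: 2 Cu⁺(aq) + Cr(s) → 2 Cu(s) + Cr²⁺(aq); Q = [Cr²⁺]^1/[Cu⁺]^2.
From E = E° − (0.0592/n) log Q: log Q = (E° − E)·n/0.0592 = (+1.40 − (+1.310))·2/0.0592 = 3.0405.
So 2·log[Cu⁺] = 1·log(0.141) − log Q = -0.8508 − (3.0405) = -3.8913; log[Cu⁺] = -3.8913 / 2 = -1.9457; [Cu⁺] = 10^(-1.9457) ≈ 0.011 M.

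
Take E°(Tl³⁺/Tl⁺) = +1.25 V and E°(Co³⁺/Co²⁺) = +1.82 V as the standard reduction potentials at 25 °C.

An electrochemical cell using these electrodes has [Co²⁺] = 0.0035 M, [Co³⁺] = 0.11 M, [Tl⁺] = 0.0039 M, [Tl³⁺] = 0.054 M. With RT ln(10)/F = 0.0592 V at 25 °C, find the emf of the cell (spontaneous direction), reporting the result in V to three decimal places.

+0.625 V

Co³⁺/Co²⁺ is the cathode (higher E°), Tl³⁺/Tl⁺ the anode: E°cell = +1.82 − (+1.25) = +0.57 V, n = 2.
Overall: 2 Co³⁺(aq) + Tl⁺(aq) → 2 Co²⁺(aq) + Tl³⁺(aq)
Q = [Co²⁺]^2·[Tl³⁺] / ([Co³⁺]^2·[Tl⁺]); log Q = -1.853.
E = E° − (0.0592/n) log Q = +0.57 − (0.0592/2)(-1.853) = +0.625 V.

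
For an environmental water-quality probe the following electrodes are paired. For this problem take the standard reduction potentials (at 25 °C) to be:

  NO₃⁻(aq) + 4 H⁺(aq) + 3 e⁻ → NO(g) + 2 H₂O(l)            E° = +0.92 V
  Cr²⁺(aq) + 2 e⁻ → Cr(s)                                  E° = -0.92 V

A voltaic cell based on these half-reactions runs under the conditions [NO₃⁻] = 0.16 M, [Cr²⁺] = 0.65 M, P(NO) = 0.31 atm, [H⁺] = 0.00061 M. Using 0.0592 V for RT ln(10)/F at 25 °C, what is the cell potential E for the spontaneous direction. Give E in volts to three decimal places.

+1.586 V

NO₃⁻/NO is the cathode (higher E°), Cr²⁺/Cr the anode: E°cell = +0.92 − (-0.92) = +1.84 V, n = 6.
Overall: 2 NO₃⁻(aq) + 8 H⁺(aq) + 3 Cr(s) → 2 NO(g) + 4 H₂O(l) + 3 Cr²⁺(aq)
Q = P(NO)^2·[Cr²⁺]^3 / ([NO₃⁻]^2·[H⁺]^8); log Q = 25.731.
E = E° − (0.0592/n) log Q = +1.84 − (0.0592/6)(25.731) = +1.586 V.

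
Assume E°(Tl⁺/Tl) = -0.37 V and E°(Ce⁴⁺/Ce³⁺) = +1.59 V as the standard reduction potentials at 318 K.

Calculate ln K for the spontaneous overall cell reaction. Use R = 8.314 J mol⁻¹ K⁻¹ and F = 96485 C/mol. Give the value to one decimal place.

71.5

Cathode: Ce⁴⁺/Ce³⁺; anode: Tl⁺/Tl. E°cell = (+1.59) − (-0.37) = +1.96 V, with n = 1.
ΔG° = −nFE° = −RT ln K, so ln K = nFE°/(RT) = (1)(96485)(+1.96) / ((8.314)(318)) = 71.528.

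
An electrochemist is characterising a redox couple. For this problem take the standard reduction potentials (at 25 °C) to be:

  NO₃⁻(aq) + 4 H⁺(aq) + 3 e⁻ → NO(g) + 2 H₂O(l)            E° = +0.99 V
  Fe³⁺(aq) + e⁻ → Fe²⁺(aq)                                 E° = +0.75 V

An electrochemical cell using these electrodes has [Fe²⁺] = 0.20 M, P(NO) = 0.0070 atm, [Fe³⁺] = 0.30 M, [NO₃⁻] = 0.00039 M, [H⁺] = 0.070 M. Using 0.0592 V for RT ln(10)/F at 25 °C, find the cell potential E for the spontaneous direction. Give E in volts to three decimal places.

+0.114 V

NO₃⁻/NO is the cathode (higher E°), Fe³⁺/Fe²⁺ the anode: E°cell = +0.99 − (+0.75) = +0.24 V, n = 3.
Overall: NO₃⁻(aq) + 4 H⁺(aq) + 3 Fe²⁺(aq) → NO(g) + 2 H₂O(l) + 3 Fe³⁺(aq)
Q = P(NO)·[Fe³⁺]^3 / ([NO₃⁻]·[H⁺]^4·[Fe²⁺]^3); log Q = 6.402.
E = E° − (0.0592/n) log Q = +0.24 − (0.0592/3)(6.402) = +0.114 V.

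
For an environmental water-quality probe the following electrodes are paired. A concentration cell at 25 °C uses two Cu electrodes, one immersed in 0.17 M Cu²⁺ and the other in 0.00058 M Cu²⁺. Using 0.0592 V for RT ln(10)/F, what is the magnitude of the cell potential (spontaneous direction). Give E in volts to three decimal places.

+0.073 V

For a concentration cell E°cell = 0. The 0.17 M side is the cathode (reduction is favoured where [Cu²⁺] is higher).
With n = 2, E = −(0.0592/2) log([Cu²⁺]ₐₙ/[Cu²⁺]꜀ₐₜ) = −(0.0592/2) log(0.00058/0.17) = −(0.0592/2)(-2.467) = +0.073 V.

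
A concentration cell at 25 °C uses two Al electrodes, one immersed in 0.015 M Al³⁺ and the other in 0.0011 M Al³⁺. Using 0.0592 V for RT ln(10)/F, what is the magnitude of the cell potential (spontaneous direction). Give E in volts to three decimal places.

For a concentration cell E°cell = 0. The 0.015 M side is the cathode (reduction is favoured where [Al³⁺] is higher).
With n = 3, E = −(0.0592/3) log([Al³⁺]ₐₙ/[Al³⁺]꜀ₐₜ) = −(0.0592/3) log(0.0011/0.015) = −(0.0592/3)(-1.135) = +0.022 V.

+0.022 V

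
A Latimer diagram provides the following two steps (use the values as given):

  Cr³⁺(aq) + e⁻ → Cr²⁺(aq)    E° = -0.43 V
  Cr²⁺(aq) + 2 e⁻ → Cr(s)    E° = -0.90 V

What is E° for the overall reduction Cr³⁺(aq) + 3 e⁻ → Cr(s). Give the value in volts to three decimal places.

Adding the free-energy changes (−nFE°) of the two steps gives −n₃FE°₃ = −n₁FE°₁ − n₂FE°₂.
E°₃ = (1×-0.43 + 2×-0.90) / 3 = (-2.230) / 3 = -0.743 V.
E° values themselves are not directly additive — weighting by electron count is essential.

-0.743 V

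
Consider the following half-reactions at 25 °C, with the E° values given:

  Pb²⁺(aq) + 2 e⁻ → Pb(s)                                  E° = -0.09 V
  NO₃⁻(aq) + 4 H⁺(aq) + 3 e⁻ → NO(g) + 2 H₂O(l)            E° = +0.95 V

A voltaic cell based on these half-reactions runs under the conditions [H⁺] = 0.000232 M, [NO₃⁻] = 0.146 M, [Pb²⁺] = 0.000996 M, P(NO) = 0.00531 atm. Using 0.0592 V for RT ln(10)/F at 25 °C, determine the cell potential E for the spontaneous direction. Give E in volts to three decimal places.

NO₃⁻/NO is the cathode (higher E°), Pb²⁺/Pb the anode: E°cell = +0.95 − (-0.09) = +1.04 V, n = 6.
Overall: 2 NO₃⁻(aq) + 8 H⁺(aq) + 3 Pb(s) → 2 NO(g) + 4 H₂O(l) + 3 Pb²⁺(aq)
Q = P(NO)^2·[Pb²⁺]^3 / ([NO₃⁻]^2·[H⁺]^8); log Q = 17.192.
E = E° − (0.0592/n) log Q = +1.04 − (0.0592/6)(17.192) = +0.870 V.

+0.870 V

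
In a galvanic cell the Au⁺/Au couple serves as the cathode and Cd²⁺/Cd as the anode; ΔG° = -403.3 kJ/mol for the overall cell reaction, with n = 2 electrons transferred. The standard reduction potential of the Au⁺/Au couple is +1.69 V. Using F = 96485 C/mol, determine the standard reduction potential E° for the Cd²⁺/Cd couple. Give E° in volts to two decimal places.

E°cell = −ΔG°/(nF) = −(-403.3×10³)/((2)(96485)) = +2.090 V.
Since Au⁺/Au is the cathode and Cd²⁺/Cd the anode, E°cell = E°(Au⁺/Au) − E°(Cd²⁺/Cd).
So E°(Cd²⁺/Cd) = E°(Au⁺/Au) − E°cell = (+1.69) − (+2.090) = -0.40 V.

-0.40 V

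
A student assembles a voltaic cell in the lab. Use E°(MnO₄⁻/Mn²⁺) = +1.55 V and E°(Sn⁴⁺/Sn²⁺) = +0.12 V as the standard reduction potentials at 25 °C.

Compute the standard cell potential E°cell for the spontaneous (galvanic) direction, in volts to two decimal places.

+1.43 V

The MnO₄⁻/Mn²⁺ couple has the higher reduction potential, so it is the cathode; Sn⁴⁺/Sn²⁺ is oxidised at the anode.
E°cell = E°(cathode) − E°(anode) = (+1.55) − (+0.12) = +1.43 V.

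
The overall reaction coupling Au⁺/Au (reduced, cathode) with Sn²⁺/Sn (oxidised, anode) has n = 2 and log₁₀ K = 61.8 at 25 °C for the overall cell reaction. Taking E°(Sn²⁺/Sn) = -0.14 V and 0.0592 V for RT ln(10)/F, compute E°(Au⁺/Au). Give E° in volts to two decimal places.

E°cell = (0.0592/n)·log K = (0.0592/2)(61.8) = +1.829 V.
Since Au⁺/Au is the cathode and Sn²⁺/Sn the anode, E°cell = E°(Au⁺/Au) − E°(Sn²⁺/Sn).
So E°(Au⁺/Au) = E°cell + E°(Sn²⁺/Sn) = +1.829 + (-0.14) = +1.69 V.

+1.69 V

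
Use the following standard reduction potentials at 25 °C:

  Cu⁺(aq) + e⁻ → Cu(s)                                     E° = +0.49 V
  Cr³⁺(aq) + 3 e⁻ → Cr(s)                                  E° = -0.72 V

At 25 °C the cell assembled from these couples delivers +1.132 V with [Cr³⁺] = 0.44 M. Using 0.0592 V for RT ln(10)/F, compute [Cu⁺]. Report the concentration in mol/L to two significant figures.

0.037 M

Cu⁺/Cu is the cathode, Cr³⁺/Cr the anode: E°cell = +1.21 V, n = 3.
Overall reaction: 3 Cu⁺(aq) + Cr(s) → 3 Cu(s) + Cr³⁺(aq); Q = [Cr³⁺]^1/[Cu⁺]^3.
From E = E° − (0.0592/n) log Q: log Q = (E° − E)·n/0.0592 = (+1.21 − (+1.132))·3/0.0592 = 3.9527.
So 3·log[Cu⁺] = 1·log(0.44) − log Q = -0.3565 − (3.9527) = -4.3092; log[Cu⁺] = -4.3092 / 3 = -1.4364; [Cu⁺] = 10^(-1.4364) ≈ 0.037 M.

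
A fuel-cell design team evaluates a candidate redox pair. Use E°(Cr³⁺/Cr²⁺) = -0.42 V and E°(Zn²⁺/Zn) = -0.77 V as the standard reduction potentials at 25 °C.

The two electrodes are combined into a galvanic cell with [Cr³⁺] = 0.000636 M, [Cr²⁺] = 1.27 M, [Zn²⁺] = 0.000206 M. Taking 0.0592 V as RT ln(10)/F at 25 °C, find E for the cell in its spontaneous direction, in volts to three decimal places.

Cr³⁺/Cr²⁺ is the cathode (higher E°), Zn²⁺/Zn the anode: E°cell = -0.42 − (-0.77) = +0.35 V, n = 2.
Overall: 2 Cr³⁺(aq) + Zn(s) → 2 Cr²⁺(aq) + Zn²⁺(aq)
Q = [Cr²⁺]^2·[Zn²⁺] / ([Cr³⁺]^2); log Q = 2.915.
E = E° − (0.0592/n) log Q = +0.35 − (0.0592/2)(2.915) = +0.264 V.

+0.264 V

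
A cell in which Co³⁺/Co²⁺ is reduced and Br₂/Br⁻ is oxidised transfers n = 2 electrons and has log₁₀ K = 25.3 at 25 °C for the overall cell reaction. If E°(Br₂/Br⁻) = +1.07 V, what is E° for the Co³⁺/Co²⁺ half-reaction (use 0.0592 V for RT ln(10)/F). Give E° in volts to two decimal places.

E°cell = (0.0592/n)·log K = (0.0592/2)(25.3) = +0.749 V.
Since Co³⁺/Co²⁺ is the cathode and Br₂/Br⁻ the anode, E°cell = E°(Co³⁺/Co²⁺) − E°(Br₂/Br⁻).
So E°(Co³⁺/Co²⁺) = E°cell + E°(Br₂/Br⁻) = +0.749 + (+1.07) = +1.82 V.

+1.82 V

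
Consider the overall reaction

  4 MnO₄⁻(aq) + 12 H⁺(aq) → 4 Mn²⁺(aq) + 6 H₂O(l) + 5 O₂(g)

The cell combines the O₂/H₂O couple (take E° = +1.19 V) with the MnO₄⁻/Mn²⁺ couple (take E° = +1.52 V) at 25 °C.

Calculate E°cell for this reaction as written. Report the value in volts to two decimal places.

The MnO₄⁻/Mn²⁺ couple has the higher reduction potential, so it is the cathode; O₂/H₂O is oxidised at the anode.
E°cell = E°(cathode) − E°(anode) = (+1.52) − (+1.19) = +0.33 V.

+0.33 V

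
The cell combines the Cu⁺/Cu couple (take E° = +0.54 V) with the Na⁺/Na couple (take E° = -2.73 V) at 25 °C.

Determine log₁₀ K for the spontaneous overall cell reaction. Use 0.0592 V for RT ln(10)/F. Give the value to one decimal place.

55.2

Cathode: Cu⁺/Cu; anode: Na⁺/Na. E°cell = +3.27 V, n = 1.
log K = nE°cell / 0.0592 = (1)(+3.27) / 0.0592 = 55.2.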